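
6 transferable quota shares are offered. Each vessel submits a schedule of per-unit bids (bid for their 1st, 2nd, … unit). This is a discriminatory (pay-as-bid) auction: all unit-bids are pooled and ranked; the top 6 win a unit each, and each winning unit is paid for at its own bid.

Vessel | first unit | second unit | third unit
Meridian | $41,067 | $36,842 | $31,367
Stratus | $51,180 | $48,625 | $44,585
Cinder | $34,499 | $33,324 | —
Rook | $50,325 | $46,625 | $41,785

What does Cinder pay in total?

All unit-bids, highest first — top 6: 51,180 (Stratus-1), 50,325 (Rook-1), 48,625 (Stratus-2), 46,625 (Rook-2), 44,585 (Stratus-3), 41,785 (Rook-3)
Next rejected bid: $41,067 (not a price — pay-as-bid).
Cinder wins no units.

Cinder pays $0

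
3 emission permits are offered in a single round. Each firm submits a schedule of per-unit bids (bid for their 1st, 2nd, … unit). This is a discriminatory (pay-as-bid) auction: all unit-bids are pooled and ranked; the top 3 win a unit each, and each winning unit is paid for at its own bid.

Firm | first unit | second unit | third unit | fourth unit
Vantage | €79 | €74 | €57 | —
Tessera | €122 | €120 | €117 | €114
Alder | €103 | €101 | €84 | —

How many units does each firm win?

All unit-bids, highest first — top 3: 122 (Tessera-1), 120 (Tessera-2), 117 (Tessera-3)
Next rejected bid: €114 (not a price — pay-as-bid).
Allocation: Tessera 3.

Tessera 3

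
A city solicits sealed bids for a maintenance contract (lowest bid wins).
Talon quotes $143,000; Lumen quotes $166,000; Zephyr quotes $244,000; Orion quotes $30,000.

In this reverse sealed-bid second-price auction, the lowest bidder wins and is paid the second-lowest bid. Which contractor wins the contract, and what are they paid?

Rule: the lowest bidder wins and is paid the second-lowest bid.
Sorting bids: 30,000 (Orion) < 143,000 (Talon) < 166,000 (Lumen) < 244,000 (Zephyr)
Orion wins with the lowest bid; price is set by the runner-up at $143,000.

Orion is paid $143,000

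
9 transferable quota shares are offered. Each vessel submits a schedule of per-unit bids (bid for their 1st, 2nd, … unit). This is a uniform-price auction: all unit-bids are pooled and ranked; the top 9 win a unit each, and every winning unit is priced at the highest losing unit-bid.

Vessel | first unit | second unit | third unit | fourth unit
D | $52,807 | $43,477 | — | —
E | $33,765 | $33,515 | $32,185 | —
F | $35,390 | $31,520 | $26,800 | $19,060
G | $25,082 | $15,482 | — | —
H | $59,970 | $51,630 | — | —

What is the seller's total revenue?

Pooled unit-bids ranked (top 9): 59,970 (H-1), 52,807 (D-1), 51,630 (H-2), 43,477 (D-2), 35,390 (F-1), 33,765 (E-1), 33,515 (E-2), 32,185 (E-3), 31,520 (F-2)
Highest rejected unit-bid = $26,800.
Allocation: D 2, E 3, F 2, H 2. Every unit priced at $26,800.
Revenue = 9 × 26,800 = $241,200.

Total revenue: $241,200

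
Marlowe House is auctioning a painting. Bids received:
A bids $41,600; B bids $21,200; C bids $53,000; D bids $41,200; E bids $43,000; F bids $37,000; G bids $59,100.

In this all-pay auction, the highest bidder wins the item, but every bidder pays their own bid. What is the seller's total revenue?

All-pay auction: the highest bidder wins the item, but every bidder pays their own bid.
Sorting bids: 59,100 (G) > 53,000 (C) > 43,000 (E) > 41,600 (A) > 41,200 (D) > 37,000 (F) > …
Every bidder forfeits their bid regardless of winning.
Revenue = 41,600 + 21,200 + 53,000 + 41,200 + 43,000 + 37,000 + 59,100 = $296,100.

Total revenue: $296,100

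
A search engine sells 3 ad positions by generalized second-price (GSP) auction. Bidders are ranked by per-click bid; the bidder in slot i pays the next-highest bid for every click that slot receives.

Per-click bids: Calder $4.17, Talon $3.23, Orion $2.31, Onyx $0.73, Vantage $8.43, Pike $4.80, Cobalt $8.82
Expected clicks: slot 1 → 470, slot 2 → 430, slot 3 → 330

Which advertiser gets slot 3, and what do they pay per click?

Per-click bids in order: $8.82 (Cobalt) > $8.43 (Vantage) > $4.80 (Pike) > $4.17 (Calder) > …
Slot 3 goes to the third-ranked bidder, Pike, who pays the next bid down: $4.17/click.

Pike; $4.17 per click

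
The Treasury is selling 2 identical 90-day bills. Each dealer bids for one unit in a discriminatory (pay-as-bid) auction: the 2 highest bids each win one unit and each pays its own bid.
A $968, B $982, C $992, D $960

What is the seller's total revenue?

Total revenue: $1,974

Sorting: 992 (C), 982 (B), 968 (A), 960 (D)
The 2 highest are C, B.
Total revenue = 992 + 982 = $1,974.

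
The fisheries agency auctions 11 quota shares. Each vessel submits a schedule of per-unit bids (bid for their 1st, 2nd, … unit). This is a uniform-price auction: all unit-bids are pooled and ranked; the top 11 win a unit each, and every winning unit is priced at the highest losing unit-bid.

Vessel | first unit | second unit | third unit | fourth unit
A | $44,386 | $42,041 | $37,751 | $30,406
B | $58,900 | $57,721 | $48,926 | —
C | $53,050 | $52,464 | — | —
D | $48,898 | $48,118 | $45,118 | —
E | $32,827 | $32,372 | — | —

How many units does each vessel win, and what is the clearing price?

A 3, B 3, C 2, D 3; clearing price $32,827

Merging the schedules and taking the best 11: 58,900 (B-1), 57,721 (B-2), 53,050 (C-1), 52,464 (C-2), 48,926 (B-3), 48,898 (D-1), 48,118 (D-2), 45,118 (D-3), 44,386 (A-1), 42,041 (A-2), 37,751 (A-3)
The (k+1)-th unit-bid is $32,827.
Allocation: A 3, B 3, C 2, D 3.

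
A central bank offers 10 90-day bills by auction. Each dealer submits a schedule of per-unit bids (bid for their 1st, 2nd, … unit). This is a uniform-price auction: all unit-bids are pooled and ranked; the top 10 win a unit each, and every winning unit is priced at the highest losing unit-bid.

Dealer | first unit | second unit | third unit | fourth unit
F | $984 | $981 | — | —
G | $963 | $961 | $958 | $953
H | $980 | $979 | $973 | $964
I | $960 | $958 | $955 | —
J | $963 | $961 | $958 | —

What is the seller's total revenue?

Total revenue: $9,600

Pooled unit-bids ranked (top 10): 984 (F-1), 981 (F-2), 980 (H-1), 979 (H-2), 973 (H-3), 964 (H-4), 963 (G-1), 963 (J-1), 961 (G-2), 961 (J-2)
The (k+1)-th unit-bid is $960.
Allocation: F 2, G 2, H 4, J 2. Every unit priced at $960.
Revenue = 10 × 960 = $9,600.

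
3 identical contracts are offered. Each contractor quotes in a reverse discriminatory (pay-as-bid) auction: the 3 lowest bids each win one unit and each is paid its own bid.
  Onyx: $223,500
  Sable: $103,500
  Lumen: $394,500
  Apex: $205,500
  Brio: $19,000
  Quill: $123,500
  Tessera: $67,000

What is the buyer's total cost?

Ordering the bids: 19,000 (Brio), 67,000 (Tessera), 103,500 (Sable), 123,500 (Quill), 205,500 (Apex), …
Lowest 3: Brio, Tessera, Sable.
Total cost = 19,000 + 67,000 + 103,500 = $189,500.

Total cost: $189,500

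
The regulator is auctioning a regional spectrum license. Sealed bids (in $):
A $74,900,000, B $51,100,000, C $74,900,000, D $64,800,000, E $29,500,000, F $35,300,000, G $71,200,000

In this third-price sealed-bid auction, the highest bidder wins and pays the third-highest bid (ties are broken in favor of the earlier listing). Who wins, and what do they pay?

A pays $71,200,000

Rule: the highest bidder wins and pays the third-highest bid.
Bids ranked: 74,900,000 (A) > 74,900,000 (C) > 71,200,000 (G) > 64,800,000 (D) > 51,100,000 (B) > 35,300,000 (F) > …
A and C tie at $74,900,000; tie-break gives it to A.
A is highest; pays the third-highest bid, $71,200,000.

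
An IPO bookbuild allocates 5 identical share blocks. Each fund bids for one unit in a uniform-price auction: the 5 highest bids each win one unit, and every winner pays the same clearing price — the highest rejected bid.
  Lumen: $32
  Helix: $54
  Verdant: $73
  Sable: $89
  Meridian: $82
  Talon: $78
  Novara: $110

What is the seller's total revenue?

Bids ranked high→low: 110 (Novara), 89 (Sable), 82 (Meridian), 78 (Talon), 73 (Verdant), 54 (Helix), 32 (Lumen)
The 5 highest are Novara, Sable, Meridian, Talon, Verdant.
Clearing price = highest rejected bid = $54.
Total revenue = 5 × $54 = $270.

Total revenue: $270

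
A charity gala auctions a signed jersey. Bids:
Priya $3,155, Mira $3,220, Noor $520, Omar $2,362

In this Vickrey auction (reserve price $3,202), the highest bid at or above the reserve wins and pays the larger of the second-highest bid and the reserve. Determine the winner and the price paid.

Mira pays $3,202

Bids ranked: 3,220 (Mira) > 3,155 (Priya) > 2,362 (Omar) > 520 (Noor)
Mira has the top bid at or above the reserve ($3,220).
max(second-highest $3,155, reserve $3,202) = $3,202.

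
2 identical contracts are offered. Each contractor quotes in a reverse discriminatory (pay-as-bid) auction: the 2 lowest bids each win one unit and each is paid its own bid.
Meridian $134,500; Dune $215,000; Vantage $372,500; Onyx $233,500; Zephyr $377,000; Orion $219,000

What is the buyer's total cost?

Total cost: $349,500

Sorting: 134,500 (Meridian), 215,000 (Dune), 219,000 (Orion), 233,500 (Onyx), …
Winners (2 units): Meridian, Dune.
Total cost = 134,500 + 215,000 = $349,500.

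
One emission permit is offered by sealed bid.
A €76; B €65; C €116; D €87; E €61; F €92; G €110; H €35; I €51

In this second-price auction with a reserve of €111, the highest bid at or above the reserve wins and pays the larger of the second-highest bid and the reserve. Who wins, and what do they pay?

Second-price auction with a reserve of €111: the highest bid at or above the reserve wins and pays the larger of the second-highest bid and the reserve.
Sorting bids: 116 (C) > 110 (G) > 92 (F) > 87 (D) > 76 (A) > 65 (B) > …
Highest eligible bid: C at €116.
Second-highest bid €110 is below the reserve €111, so the reserve binds → payment €111.

C pays €111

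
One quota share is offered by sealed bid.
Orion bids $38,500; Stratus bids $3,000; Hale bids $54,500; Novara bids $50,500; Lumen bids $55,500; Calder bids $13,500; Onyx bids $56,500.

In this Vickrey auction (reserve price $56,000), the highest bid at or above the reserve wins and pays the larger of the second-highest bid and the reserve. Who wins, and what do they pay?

Bids ranked: 56,500 (Onyx) > 55,500 (Lumen) > 54,500 (Hale) > 50,500 (Novara) > 38,500 (Orion) > 13,500 (Calder) > …
Highest eligible bid: Onyx at $56,500.
max(second-highest $55,500, reserve $56,000) = $56,000.

Onyx pays $56,000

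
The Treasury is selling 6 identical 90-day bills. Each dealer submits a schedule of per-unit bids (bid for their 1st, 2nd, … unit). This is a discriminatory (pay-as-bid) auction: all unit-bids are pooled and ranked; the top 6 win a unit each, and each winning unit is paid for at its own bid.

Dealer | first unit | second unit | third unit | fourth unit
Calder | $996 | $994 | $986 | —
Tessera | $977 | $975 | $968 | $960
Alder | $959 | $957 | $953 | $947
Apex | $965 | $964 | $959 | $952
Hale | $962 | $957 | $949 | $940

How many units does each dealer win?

Calder 3, Tessera 3

Pooled unit-bids ranked (top 6): 996 (Calder-1), 994 (Calder-2), 986 (Calder-3), 977 (Tessera-1), 975 (Tessera-2), 968 (Tessera-3)
Next rejected bid: $965 (not a price — pay-as-bid).
Allocation: Calder 3, Tessera 3.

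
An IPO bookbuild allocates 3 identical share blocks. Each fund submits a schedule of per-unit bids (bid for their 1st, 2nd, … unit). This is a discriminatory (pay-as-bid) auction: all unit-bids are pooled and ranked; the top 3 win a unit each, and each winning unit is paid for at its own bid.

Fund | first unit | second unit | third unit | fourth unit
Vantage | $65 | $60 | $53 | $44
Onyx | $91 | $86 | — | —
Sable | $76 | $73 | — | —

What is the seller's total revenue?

Total revenue: $253

Merging the schedules and taking the best 3: 91 (Onyx-1), 86 (Onyx-2), 76 (Sable-1)
Next rejected bid: $73 (not a price — pay-as-bid).
Each winning unit pays its own bid.
Revenue = 91 + 86 + 76 = $253.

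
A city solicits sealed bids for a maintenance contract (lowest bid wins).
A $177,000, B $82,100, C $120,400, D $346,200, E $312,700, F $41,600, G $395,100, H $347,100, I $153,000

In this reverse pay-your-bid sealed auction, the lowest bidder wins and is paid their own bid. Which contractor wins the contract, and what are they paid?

Bids in order: 41,600 (F) < 82,100 (B) < 120,400 (C) < 153,000 (I) < 177,000 (A) < 312,700 (E) < …
F is lowest → is paid own bid, $41,600.

F is paid $41,600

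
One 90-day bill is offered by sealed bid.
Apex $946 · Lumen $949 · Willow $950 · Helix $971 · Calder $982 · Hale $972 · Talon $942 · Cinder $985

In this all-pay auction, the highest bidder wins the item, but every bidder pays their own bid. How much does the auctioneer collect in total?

Bids ranked: 985 (Cinder) > 982 (Calder) > 972 (Hale) > 971 (Helix) > 950 (Willow) > 949 (Lumen) > …
Cinder wins with the top bid; all bids are sunk regardless.
Every bidder forfeits their bid regardless of winning.
Revenue = 946 + 949 + 950 + 971 + 982 + 972 + 942 + 985 = $7,697.

Total revenue: $7,697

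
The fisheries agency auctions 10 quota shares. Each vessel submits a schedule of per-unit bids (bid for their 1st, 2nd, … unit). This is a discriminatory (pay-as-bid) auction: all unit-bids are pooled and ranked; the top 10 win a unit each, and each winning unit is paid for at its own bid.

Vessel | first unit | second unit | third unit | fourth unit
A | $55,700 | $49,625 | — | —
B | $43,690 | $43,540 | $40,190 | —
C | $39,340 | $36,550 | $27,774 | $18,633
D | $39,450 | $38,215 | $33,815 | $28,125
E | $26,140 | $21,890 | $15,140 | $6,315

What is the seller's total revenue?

Total revenue: $420,115

Merging the schedules and taking the best 10: 55,700 (A-1), 49,625 (A-2), 43,690 (B-1), 43,540 (B-2), 40,190 (B-3), 39,450 (D-1), 39,340 (C-1), 38,215 (D-2), 36,550 (C-2), 33,815 (D-3)
Next rejected bid: $28,125 (not a price — pay-as-bid).
Each winning unit pays its own bid.
Revenue = 55,700 + 49,625 + 43,690 + 43,540 + 40,190 + 39,450 + 39,340 + 38,215 + 36,550 + 33,815 = $420,115.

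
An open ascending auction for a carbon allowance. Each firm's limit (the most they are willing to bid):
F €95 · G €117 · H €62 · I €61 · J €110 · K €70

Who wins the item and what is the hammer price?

Limits ranked: 117 (G) > 110 (J) > 95 (F) > 70 (K) > 62 (H) > 61 (I)
J is the last rival to drop out, at €110; G remains and wins at that price.

G wins at €110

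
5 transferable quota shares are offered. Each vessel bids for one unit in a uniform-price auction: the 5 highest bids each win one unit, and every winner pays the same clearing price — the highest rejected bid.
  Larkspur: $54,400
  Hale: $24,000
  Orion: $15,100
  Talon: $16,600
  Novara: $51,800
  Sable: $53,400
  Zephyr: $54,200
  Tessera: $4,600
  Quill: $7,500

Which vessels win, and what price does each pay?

Ordering the bids: 54,400 (Larkspur), 54,200 (Zephyr), 53,400 (Sable), 51,800 (Novara), 24,000 (Hale), 16,600 (Talon), 15,100 (Orion), …
Winners (5 units): Larkspur, Zephyr, Sable, Novara, Hale.
Clearing price = highest rejected bid = $16,600.

Larkspur, Zephyr, Sable, Novara, Hale; each pays $16,600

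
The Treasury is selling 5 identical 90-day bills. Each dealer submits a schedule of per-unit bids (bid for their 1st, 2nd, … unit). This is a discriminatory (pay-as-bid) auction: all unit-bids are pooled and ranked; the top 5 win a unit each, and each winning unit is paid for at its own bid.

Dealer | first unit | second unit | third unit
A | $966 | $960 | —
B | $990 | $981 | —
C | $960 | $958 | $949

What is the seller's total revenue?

Total revenue: $4,857

All unit-bids, highest first — top 5: 990 (B-1), 981 (B-2), 966 (A-1), 960 (A-2), 960 (C-1)
Next rejected bid: $958 (not a price — pay-as-bid).
Each winning unit pays its own bid.
Revenue = 990 + 981 + 966 + 960 + 960 = $4,857.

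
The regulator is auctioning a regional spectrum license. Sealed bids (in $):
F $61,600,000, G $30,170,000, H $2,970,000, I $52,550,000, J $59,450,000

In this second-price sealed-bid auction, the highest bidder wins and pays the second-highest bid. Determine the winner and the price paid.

F pays $59,450,000

Second-price sealed-bid auction: the highest bidder wins and pays the second-highest bid.
Sorting bids: 61,600,000 (F) > 59,450,000 (J) > 52,550,000 (I) > 30,170,000 (G) > 2,970,000 (H)
F wins with the highest bid; price is set by the runner-up at $59,450,000.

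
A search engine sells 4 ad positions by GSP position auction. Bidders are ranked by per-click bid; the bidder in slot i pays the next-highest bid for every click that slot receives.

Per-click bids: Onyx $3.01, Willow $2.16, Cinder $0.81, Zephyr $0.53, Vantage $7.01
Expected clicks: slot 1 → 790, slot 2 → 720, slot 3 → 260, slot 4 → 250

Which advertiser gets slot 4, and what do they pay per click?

Cinder; $0.53 per click

Ranked by bid: $7.01 (Vantage) > $3.01 (Onyx) > $2.16 (Willow) > $0.81 (Cinder) > $0.53 (Zephyr)
Slot 4 goes to the fourth-ranked bidder, Cinder, who pays the next bid down: $0.53/click.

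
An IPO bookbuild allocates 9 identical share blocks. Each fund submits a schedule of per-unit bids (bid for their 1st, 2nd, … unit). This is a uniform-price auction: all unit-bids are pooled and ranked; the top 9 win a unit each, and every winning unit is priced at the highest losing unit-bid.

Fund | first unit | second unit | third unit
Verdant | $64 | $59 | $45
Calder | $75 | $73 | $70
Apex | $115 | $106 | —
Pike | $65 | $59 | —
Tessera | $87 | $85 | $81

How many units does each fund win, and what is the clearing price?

Apex 2, Calder 3, Pike 1, Tessera 3; clearing price $64

Pooled unit-bids ranked (top 9): 115 (Apex-1), 106 (Apex-2), 87 (Tessera-1), 85 (Tessera-2), 81 (Tessera-3), 75 (Calder-1), 73 (Calder-2), 70 (Calder-3), 65 (Pike-1)
The (k+1)-th unit-bid is $64.
Allocation: Apex 2, Calder 3, Pike 1, Tessera 3.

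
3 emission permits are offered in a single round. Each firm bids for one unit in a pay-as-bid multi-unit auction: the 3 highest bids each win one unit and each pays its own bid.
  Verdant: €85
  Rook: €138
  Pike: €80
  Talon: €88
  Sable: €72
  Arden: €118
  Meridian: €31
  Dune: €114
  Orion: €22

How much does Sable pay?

Sable pays €0

Sorting: 138 (Rook), 118 (Arden), 114 (Dune), 88 (Talon), 85 (Verdant), …
The 3 highest are Rook, Arden, Dune.
Sable does not win → €0.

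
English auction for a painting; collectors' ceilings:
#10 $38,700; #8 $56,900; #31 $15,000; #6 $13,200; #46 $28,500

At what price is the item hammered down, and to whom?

Open ascending-bid auction: the price rises until one bidder remains; the winner pays the price at which the last rival dropped out.
Limits in order: 56,900 (#8) > 38,700 (#10) > 28,500 (#46) > 15,000 (#31) > 13,200 (#6)
Once the price passes $38,700, only #8 is left; the hammer falls at #10's limit of $38,700.

#8 wins at $38,700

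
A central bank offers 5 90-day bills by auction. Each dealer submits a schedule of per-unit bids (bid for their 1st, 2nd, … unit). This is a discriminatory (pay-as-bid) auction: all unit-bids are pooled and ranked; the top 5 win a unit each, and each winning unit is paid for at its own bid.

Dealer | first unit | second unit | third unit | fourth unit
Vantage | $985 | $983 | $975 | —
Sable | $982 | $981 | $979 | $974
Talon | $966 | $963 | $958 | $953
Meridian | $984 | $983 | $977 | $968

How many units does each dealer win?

Meridian 2, Sable 1, Vantage 2

Merging the schedules and taking the best 5: 985 (Vantage-1), 984 (Meridian-1), 983 (Vantage-2), 983 (Meridian-2), 982 (Sable-1)
Next rejected bid: $981 (not a price — pay-as-bid).
Allocation: Meridian 2, Sable 1, Vantage 2.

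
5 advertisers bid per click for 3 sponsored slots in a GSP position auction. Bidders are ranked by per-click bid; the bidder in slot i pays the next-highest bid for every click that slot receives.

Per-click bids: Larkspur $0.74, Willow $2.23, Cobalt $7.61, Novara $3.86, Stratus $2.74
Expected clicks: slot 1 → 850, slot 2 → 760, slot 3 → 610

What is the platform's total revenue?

Total revenue: $6723.70

Ranked by bid: $7.61 (Cobalt) > $3.86 (Novara) > $2.74 (Stratus) > $2.23 (Willow) > …
Slot 1: Cobalt pays $3.86 × 850 = $3281.00
Slot 2: Novara pays $2.74 × 760 = $2082.40
Slot 3: Stratus pays $2.23 × 610 = $1360.30
Total = $6723.70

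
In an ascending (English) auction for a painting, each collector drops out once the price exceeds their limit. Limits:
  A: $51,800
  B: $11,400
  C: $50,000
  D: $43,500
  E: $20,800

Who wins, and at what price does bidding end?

A wins at $50,000

Open ascending-bid auction: the price rises until one bidder remains; the winner pays the price at which the last rival dropped out.
Limits in order: 51,800 (A) > 50,000 (C) > 43,500 (D) > 20,800 (E) > 11,400 (B)
Bidding ends when C exits at $50,000; A takes it.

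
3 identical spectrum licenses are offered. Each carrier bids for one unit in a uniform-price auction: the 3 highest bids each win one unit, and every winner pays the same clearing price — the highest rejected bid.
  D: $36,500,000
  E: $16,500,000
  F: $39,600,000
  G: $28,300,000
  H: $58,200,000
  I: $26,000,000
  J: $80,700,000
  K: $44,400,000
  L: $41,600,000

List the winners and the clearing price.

J, H, K; each pays $41,600,000

Ordering the bids: 80,700,000 (J), 58,200,000 (H), 44,400,000 (K), 41,600,000 (L), 39,600,000 (F), …
Top 3: J, H, K.
Highest unsuccessful bid: $41,600,000 → clearing price.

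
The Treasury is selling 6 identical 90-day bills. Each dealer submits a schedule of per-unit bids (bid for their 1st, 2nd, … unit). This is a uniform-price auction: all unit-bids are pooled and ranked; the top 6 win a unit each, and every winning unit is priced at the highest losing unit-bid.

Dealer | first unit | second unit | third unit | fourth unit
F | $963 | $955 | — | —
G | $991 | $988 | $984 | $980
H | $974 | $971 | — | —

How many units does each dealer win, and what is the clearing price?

G 4, H 2; clearing price $963

All unit-bids, highest first — top 6: 991 (G-1), 988 (G-2), 984 (G-3), 980 (G-4), 974 (H-1), 971 (H-2)
Highest rejected unit-bid = $963.
Allocation: G 4, H 2.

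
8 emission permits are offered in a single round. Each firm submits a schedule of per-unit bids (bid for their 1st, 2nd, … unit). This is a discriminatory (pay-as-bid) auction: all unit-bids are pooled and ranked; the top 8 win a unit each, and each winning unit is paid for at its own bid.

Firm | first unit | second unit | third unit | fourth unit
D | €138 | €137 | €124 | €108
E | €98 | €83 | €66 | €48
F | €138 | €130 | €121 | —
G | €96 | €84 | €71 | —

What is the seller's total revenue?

Merging the schedules and taking the best 8: 138 (D-1), 138 (F-1), 137 (D-2), 130 (F-2), 124 (D-3), 121 (F-3), 108 (D-4), 98 (E-1)
Next rejected bid: €96 (not a price — pay-as-bid).
Each winning unit pays its own bid.
Revenue = 138 + 138 + 137 + 130 + 124 + 121 + 108 + 98 = €994.

Total revenue: €994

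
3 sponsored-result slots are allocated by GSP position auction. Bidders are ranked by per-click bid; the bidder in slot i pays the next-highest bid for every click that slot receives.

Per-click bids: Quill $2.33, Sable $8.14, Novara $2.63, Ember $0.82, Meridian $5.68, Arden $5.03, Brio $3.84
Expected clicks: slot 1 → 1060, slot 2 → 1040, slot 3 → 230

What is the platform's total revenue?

Total revenue: $12135.20

Sorting advertisers: $8.14 (Sable) > $5.68 (Meridian) > $5.03 (Arden) > $3.84 (Brio) > …
Slot 1: Sable pays $5.68 × 1060 = $6020.80
Slot 2: Meridian pays $5.03 × 1040 = $5231.20
Slot 3: Arden pays $3.84 × 230 = $883.20
Total = $12135.20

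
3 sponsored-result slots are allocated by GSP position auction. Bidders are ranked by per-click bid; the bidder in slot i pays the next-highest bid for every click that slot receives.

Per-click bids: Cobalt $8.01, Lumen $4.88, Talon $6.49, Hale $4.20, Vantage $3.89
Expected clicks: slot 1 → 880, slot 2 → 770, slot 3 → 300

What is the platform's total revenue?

Total revenue: $10728.80

Ranked by bid: $8.01 (Cobalt) > $6.49 (Talon) > $4.88 (Lumen) > $4.20 (Hale) > …
Slot 1: Cobalt pays $6.49 × 880 = $5711.20
Slot 2: Talon pays $4.88 × 770 = $3757.60
Slot 3: Lumen pays $4.20 × 300 = $1260.00
Total = $10728.80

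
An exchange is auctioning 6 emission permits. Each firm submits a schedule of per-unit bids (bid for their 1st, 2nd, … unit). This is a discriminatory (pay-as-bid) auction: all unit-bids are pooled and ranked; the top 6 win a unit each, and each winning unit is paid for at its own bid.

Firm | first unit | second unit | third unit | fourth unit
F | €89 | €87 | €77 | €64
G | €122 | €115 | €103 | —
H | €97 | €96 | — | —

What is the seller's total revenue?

Pooled unit-bids ranked (top 6): 122 (G-1), 115 (G-2), 103 (G-3), 97 (H-1), 96 (H-2), 89 (F-1)
Next rejected bid: €87 (not a price — pay-as-bid).
Each winning unit pays its own bid.
Revenue = 122 + 115 + 103 + 97 + 96 + 89 = €622.

Total revenue: €622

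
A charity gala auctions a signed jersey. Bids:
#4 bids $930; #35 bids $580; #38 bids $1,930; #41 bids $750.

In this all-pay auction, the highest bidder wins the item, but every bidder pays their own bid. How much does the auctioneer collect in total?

Total revenue: $4,190

Sorting bids: 1,930 (#38) > 930 (#4) > 750 (#41) > 580 (#35)
#38 wins with the top bid; all bids are sunk regardless.
Every bidder forfeits their bid regardless of winning.
Revenue = 930 + 580 + 1,930 + 750 = $4,190.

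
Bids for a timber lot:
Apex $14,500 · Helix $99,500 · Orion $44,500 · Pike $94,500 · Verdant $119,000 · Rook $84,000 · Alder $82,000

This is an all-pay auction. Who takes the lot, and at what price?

All-pay auction: the highest bidder wins the item, but every bidder pays their own bid.
Bids ranked: 119,000 (Verdant) > 99,500 (Helix) > 94,500 (Pike) > 84,000 (Rook) > 82,000 (Alder) > 44,500 (Orion) > …
Verdant wins with the top bid; all bids are sunk regardless.

Verdant pays $119,000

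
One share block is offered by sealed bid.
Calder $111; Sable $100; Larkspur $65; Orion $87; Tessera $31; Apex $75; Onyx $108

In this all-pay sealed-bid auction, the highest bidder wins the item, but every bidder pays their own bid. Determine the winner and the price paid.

Rule: the highest bidder wins the item, but every bidder pays their own bid.
Bids in order: 111 (Calder) > 108 (Onyx) > 100 (Sable) > 87 (Orion) > 75 (Apex) > 65 (Larkspur) > …
Calder is highest and takes the item; every bidder forfeits their bid.

Calder pays $111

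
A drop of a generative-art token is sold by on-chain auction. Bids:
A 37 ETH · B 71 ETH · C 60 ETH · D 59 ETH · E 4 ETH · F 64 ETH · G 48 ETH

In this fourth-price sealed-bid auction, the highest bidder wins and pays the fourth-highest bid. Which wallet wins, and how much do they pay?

Bids ranked: 71 (B) > 64 (F) > 60 (C) > 59 (D) > 48 (G) > 37 (A) > …
B wins; payment is bid #4 in the ranking = 59 ETH.

B pays 59 ETH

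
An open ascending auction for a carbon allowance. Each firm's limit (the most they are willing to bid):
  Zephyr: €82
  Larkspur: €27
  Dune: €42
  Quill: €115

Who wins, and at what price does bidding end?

Sorting limits: 115 (Quill) > 82 (Zephyr) > 42 (Dune) > 27 (Larkspur)
Bidding ends when Zephyr exits at €82; Quill takes it.

Quill wins at €82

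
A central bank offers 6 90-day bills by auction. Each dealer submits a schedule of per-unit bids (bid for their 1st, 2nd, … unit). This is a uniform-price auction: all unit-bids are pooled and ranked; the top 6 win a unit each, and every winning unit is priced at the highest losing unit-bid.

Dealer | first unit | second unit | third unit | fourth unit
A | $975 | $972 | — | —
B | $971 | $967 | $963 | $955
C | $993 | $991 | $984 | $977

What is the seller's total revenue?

Total revenue: $5,826

Pooled unit-bids ranked (top 6): 993 (C-1), 991 (C-2), 984 (C-3), 977 (C-4), 975 (A-1), 972 (A-2)
First bid not allocated: $971.
Allocation: A 2, C 4. Every unit priced at $971.
Revenue = 6 × 971 = $5,826.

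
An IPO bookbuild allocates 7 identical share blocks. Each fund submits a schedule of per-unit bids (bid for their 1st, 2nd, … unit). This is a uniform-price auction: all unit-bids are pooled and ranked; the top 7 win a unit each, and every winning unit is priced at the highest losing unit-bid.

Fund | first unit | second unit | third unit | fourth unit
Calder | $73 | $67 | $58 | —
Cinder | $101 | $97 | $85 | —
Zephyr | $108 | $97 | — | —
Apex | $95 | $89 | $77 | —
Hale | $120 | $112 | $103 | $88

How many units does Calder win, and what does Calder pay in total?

Pooled unit-bids ranked (top 7): 120 (Hale-1), 112 (Hale-2), 108 (Zephyr-1), 103 (Hale-3), 101 (Cinder-1), 97 (Cinder-2), 97 (Zephyr-2)
Highest rejected unit-bid = $95.
Calder wins 0 unit(s) at $95 each.

Calder: 0 units, pays $0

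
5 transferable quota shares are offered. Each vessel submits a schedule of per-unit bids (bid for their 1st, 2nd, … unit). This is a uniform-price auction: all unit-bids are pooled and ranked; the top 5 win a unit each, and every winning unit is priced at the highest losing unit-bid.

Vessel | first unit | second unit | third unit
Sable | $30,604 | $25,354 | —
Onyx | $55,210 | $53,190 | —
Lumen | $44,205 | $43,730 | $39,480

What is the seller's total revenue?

Total revenue: $153,020

Pooled unit-bids ranked (top 5): 55,210 (Onyx-1), 53,190 (Onyx-2), 44,205 (Lumen-1), 43,730 (Lumen-2), 39,480 (Lumen-3)
The (k+1)-th unit-bid is $30,604.
Allocation: Lumen 3, Onyx 2. Every unit priced at $30,604.
Revenue = 5 × 30,604 = $153,020.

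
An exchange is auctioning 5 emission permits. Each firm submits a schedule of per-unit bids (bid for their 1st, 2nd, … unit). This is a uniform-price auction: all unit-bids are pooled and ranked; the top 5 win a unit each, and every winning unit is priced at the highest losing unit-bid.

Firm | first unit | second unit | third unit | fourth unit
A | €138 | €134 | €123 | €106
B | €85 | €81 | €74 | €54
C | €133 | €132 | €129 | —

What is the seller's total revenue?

Pooled unit-bids ranked (top 5): 138 (A-1), 134 (A-2), 133 (C-1), 132 (C-2), 129 (C-3)
The (k+1)-th unit-bid is €123.
Allocation: A 2, C 3. Every unit priced at €123.
Revenue = 5 × 123 = €615.

Total revenue: €615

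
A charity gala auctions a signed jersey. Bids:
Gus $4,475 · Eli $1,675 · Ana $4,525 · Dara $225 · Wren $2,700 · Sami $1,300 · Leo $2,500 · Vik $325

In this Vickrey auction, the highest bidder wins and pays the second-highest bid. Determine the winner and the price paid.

Ana pays $4,475

Rule: the highest bidder wins and pays the second-highest bid.
Bids in order: 4,525 (Ana) > 4,475 (Gus) > 2,700 (Wren) > 2,500 (Leo) > 1,675 (Eli) > 1,300 (Sami) > …
Ana wins with the highest bid; price is set by the runner-up at $4,475.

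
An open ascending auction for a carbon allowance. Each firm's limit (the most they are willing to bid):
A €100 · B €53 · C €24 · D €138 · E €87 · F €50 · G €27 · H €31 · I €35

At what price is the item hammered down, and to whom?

D wins at €100

Limits in order: 138 (D) > 100 (A) > 87 (E) > 53 (B) > 50 (F) > 35 (I) > …
Once the price passes €100, only D is left; the hammer falls at A's limit of €100.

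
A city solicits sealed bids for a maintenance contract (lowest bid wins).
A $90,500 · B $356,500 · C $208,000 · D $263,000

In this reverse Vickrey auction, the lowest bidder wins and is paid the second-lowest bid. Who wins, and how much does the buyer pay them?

A is paid $208,000

Reverse Vickrey auction: the lowest bidder wins and is paid the second-lowest bid.
Bids ranked: 90,500 (A) < 208,000 (C) < 263,000 (D) < 356,500 (B)
Second-price: A is paid C's bid of $208,000.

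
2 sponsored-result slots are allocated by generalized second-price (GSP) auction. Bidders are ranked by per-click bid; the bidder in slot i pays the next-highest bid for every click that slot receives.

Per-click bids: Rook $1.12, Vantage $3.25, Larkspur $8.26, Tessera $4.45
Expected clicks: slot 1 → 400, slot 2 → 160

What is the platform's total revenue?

Total revenue: $2300.00

Per-click bids in order: $8.26 (Larkspur) > $4.45 (Tessera) > $3.25 (Vantage) > …
Slot 1: Larkspur pays $4.45 × 400 = $1780.00
Slot 2: Tessera pays $3.25 × 160 = $520.00
Total = $2300.00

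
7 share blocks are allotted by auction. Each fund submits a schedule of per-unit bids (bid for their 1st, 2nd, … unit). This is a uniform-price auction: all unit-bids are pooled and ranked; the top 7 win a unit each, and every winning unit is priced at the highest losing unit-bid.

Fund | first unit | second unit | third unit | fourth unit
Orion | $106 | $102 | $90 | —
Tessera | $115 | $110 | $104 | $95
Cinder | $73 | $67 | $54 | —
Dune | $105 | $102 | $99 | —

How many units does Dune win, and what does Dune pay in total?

All unit-bids, highest first — top 7: 115 (Tessera-1), 110 (Tessera-2), 106 (Orion-1), 105 (Dune-1), 104 (Tessera-3), 102 (Orion-2), 102 (Dune-2)
The (k+1)-th unit-bid is $99.
Dune wins 2 unit(s) at $99 each.

Dune: 2 units, pays $198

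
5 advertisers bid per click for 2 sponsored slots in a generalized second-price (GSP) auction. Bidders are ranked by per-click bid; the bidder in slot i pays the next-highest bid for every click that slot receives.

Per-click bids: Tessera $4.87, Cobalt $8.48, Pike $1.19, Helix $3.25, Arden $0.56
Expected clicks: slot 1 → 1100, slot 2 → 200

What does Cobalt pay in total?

Ranked by bid: $8.48 (Cobalt) > $4.87 (Tessera) > $3.25 (Helix) > …
Cobalt holds slot 1 → pays next bid $4.87 × 1100 clicks = $5357.00.

Cobalt pays $5357.00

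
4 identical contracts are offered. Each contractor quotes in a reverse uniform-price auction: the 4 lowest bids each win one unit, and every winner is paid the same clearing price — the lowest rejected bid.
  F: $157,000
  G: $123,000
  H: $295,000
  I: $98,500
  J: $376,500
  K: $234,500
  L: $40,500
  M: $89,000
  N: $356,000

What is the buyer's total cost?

Bids ranked low→high: 40,500 (L), 89,000 (M), 98,500 (I), 123,000 (G), 157,000 (F), 234,500 (K), …
The 4 lowest are L, M, I, G.
Lowest unsuccessful bid: $157,000 → clearing price.
Total cost = 4 × $157,000 = $628,000.

Total cost: $628,000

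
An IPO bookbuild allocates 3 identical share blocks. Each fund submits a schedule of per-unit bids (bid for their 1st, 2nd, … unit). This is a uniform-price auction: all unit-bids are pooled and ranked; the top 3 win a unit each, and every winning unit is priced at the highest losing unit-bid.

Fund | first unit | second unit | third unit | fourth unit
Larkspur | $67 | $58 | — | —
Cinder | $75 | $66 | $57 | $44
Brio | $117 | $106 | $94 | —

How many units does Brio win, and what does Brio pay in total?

Pooled unit-bids ranked (top 3): 117 (Brio-1), 106 (Brio-2), 94 (Brio-3)
First bid not allocated: $75.
Brio wins 3 unit(s) at $75 each.

Brio: 3 units, pays $225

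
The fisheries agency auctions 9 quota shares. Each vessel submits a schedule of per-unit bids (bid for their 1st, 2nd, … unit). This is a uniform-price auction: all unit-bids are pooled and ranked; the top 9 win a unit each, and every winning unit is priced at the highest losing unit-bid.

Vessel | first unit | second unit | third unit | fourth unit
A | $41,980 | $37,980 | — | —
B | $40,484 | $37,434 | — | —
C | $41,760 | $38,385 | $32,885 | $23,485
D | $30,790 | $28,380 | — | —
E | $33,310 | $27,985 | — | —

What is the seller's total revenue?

Total revenue: $255,420

All unit-bids, highest first — top 9: 41,980 (A-1), 41,760 (C-1), 40,484 (B-1), 38,385 (C-2), 37,980 (A-2), 37,434 (B-2), 33,310 (E-1), 32,885 (C-3), 30,790 (D-1)
The (k+1)-th unit-bid is $28,380.
Allocation: A 2, B 2, C 3, D 1, E 1. Every unit priced at $28,380.
Revenue = 9 × 28,380 = $255,420.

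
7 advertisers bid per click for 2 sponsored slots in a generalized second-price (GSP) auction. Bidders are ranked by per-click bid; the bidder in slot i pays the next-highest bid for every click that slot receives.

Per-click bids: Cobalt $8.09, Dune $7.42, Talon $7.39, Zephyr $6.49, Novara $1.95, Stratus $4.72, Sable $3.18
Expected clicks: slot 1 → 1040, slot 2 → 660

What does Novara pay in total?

Sorting advertisers: $8.09 (Cobalt) > $7.42 (Dune) > $7.39 (Talon) > …
Novara ranks below slot 2 → no slot, pays nothing.

Novara pays $0.00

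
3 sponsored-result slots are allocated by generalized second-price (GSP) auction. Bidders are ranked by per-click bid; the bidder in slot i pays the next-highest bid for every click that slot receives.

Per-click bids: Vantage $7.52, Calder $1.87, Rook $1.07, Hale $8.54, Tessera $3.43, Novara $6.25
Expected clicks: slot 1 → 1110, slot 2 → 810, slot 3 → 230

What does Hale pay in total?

Sorting advertisers: $8.54 (Hale) > $7.52 (Vantage) > $6.25 (Novara) > $3.43 (Tessera) > …
Hale holds slot 1 → pays next bid $7.52 × 1110 clicks = $8347.20.

Hale pays $8347.20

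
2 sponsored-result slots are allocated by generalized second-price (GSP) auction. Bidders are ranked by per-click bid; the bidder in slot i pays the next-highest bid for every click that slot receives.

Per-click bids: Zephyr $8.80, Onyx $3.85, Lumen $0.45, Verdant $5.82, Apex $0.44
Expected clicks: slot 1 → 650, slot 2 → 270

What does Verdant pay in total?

Sorting advertisers: $8.80 (Zephyr) > $5.82 (Verdant) > $3.85 (Onyx) > …
Verdant holds slot 2 → pays next bid $3.85 × 270 clicks = $1039.50.

Verdant pays $1039.50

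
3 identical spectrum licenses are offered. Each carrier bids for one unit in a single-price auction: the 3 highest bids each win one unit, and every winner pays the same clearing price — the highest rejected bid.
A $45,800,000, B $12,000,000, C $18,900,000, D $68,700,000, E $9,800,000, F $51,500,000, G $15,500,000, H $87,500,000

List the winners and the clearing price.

Sorting: 87,500,000 (H), 68,700,000 (D), 51,500,000 (F), 45,800,000 (A), 18,900,000 (C), …
The 3 highest are H, D, F.
First losing bid is A's $45,800,000, which sets the uniform price.

H, D, F; each pays $45,800,000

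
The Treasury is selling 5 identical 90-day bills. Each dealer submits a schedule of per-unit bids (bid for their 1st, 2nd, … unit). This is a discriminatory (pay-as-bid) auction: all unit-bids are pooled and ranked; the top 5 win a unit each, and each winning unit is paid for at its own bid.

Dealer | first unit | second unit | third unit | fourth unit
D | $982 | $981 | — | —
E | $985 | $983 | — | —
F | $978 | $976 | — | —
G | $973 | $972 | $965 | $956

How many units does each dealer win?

D 2, E 2, F 1

All unit-bids, highest first — top 5: 985 (E-1), 983 (E-2), 982 (D-1), 981 (D-2), 978 (F-1)
Next rejected bid: $976 (not a price — pay-as-bid).
Allocation: D 2, E 2, F 1.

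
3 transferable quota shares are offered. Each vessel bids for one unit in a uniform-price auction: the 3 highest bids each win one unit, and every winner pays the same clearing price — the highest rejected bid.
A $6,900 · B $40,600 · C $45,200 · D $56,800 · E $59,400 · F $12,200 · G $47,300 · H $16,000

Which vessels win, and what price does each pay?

Bids ranked high→low: 59,400 (E), 56,800 (D), 47,300 (G), 45,200 (C), 40,600 (B), …
Top 3: E, D, G.
Highest unsuccessful bid: $45,200 → clearing price.

E, D, G; each pays $45,200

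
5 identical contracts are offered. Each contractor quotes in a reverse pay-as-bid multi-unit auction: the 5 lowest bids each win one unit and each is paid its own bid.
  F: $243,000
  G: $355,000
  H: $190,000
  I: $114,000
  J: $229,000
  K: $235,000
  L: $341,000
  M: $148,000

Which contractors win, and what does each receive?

I $114,000, M $148,000, H $190,000, J $229,000, K $235,000

Ordering the bids: 114,000 (I), 148,000 (M), 190,000 (H), 229,000 (J), 235,000 (K), 243,000 (F), 341,000 (L), …
The 5 lowest are I, M, H, J, K.
Each winner is paid its own bid: I $114,000, M $148,000, H $190,000, J $229,000, K $235,000.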